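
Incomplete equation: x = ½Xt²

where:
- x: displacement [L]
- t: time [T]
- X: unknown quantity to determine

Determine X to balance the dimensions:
X = a (acceleration), dimensions [L T^-2]

x has dimensions [L]; the rest of the RHS (½ t²) has dimensions [T^2].
So X must have dimensions [L T^-2] — X = a (acceleration).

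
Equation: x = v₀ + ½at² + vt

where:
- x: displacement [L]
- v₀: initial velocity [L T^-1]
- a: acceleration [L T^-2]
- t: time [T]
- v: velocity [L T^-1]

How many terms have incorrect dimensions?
1

LHS x: [L]
- v₀: [L T^-1] ✗
- ½at²: [L] ✓
- vt: [L] ✓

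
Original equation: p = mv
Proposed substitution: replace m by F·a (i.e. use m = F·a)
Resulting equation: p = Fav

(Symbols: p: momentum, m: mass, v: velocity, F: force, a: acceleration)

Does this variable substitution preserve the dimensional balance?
No

[m] = [M] and [F·a] = [L^2 M T^-4]. These differ, so the substitution replaces a quantity by one of different dimensions and the result p = Fav has LHS [L M T^-1] vs RHS [L^3 M T^-5] — inconsistent.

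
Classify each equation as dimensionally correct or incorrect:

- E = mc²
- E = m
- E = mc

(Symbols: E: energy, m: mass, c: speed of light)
Dimensionally correct: E = mc²
Dimensionally incorrect: E = m, E = mc
Ordered (correct first, then incorrect): E = mc², E = m, E = mc

- E = mc²: LHS [L^2 M T^-2], RHS [L^2 M T^-2] → correct ✓
- E = m: LHS [L^2 M T^-2], RHS [M] → incorrect ✗
- E = mc: LHS [L^2 M T^-2], RHS [L M T^-1] → incorrect ✗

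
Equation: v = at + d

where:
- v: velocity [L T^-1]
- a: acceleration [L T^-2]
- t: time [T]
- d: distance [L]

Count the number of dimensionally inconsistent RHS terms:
1

LHS v: [L T^-1]
- at: [L T^-1] ✓
- d: [L] ✗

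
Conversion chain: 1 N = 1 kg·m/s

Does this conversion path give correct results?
The chain is incorrect (it contains an error).

Incorrect: Newton is kg·m/s², not kg·m/s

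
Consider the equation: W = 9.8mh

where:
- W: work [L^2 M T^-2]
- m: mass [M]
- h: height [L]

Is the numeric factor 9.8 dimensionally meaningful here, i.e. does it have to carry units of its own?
Yes

W has dimensions [L^2 M T^-2], while mh alone has dimensions [L M]. For the equation to balance, the factor 9.8 must carry dimensions [L T^-2] — it is a dimensional constant (a numerical value of a physical quantity with its units suppressed), not a pure number.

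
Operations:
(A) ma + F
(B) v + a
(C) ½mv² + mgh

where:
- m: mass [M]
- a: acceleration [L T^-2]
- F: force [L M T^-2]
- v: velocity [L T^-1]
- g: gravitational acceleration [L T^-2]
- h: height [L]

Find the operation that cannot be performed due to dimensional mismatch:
(B) v + a

(A) ma + F: ma [L M T^-2] and F [L M T^-2] — same dimensions ✓
(B) v + a: v [L T^-1] and a [L T^-2] — different dimensions cannot be added/subtracted ✗
(C) ½mv² + mgh: ½mv² [L^2 M T^-2] and mgh [L^2 M T^-2] — same dimensions ✓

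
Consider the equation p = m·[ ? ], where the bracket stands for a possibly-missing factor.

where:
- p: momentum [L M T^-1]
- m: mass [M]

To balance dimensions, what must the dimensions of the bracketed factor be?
[L T^-1] — velocity (e.g. v)

p has dimensions [L M T^-1]; m has dimensions [M].
The bracketed factor must supply [L M T^-1] / [M] = [L T^-1].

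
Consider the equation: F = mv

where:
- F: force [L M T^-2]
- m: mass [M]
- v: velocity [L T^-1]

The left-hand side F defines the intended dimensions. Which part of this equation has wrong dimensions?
The right-hand side term mv

F has dimensions [L M T^-2], but mv has dimensions [L M T^-1], so the term mv is dimensionally wrong for F.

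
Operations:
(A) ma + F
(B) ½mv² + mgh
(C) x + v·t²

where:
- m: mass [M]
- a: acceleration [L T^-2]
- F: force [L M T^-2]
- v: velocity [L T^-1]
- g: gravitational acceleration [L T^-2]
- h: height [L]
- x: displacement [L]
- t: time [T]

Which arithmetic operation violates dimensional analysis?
(C) x + v·t²

(A) ma + F: ma [L M T^-2] and F [L M T^-2] — same dimensions ✓
(B) ½mv² + mgh: ½mv² [L^2 M T^-2] and mgh [L^2 M T^-2] — same dimensions ✓
(C) x + v·t²: x [L] and v·t² [L T] — different dimensions cannot be added/subtracted ✗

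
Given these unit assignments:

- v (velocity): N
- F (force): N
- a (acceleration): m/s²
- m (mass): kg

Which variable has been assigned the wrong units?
v

The variable v (velocity) should have units m/s, not N.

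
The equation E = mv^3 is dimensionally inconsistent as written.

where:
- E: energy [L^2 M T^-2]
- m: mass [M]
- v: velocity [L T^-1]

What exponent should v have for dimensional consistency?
The exponent of v should be 2: E = mv^2

The LHS E has dimensions [L^2 M T^-2]; v has dimensions [L T^-1].
As written, the RHS mv^3 (exponent 3 on v) has dimensions [L^3 M T^-3], which does not match.
With exponent 2, the RHS mv^2 has dimensions [L^2 M T^-2], matching the LHS.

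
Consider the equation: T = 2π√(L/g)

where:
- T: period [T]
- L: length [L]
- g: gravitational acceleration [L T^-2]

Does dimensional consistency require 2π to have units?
No

T has dimensions [T] and √(L/g) already has dimensions [T], so the equation balances without 2π contributing any dimensions. 2π is a pure (dimensionless) number; changing or removing it would not affect dimensional consistency.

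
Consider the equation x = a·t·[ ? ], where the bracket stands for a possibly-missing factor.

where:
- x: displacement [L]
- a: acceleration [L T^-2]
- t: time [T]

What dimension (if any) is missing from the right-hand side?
[T] — time (e.g. t)

x has dimensions [L]; a·t has dimensions [L T^-1].
The bracketed factor must supply [L] / [L T^-1] = [T].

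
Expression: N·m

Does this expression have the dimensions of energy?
Yes

The expression N·m has dimensions [L^2 M T^-2], which is exactly energy [L^2 M T^-2].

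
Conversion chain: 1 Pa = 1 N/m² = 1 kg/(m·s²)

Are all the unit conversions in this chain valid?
The chain is correct (no errors).

Correct: Pascal is Newton per square meter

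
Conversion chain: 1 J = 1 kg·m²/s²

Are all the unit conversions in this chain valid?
The chain is correct (no errors).

Correct: Joule is defined as kg·m²/s²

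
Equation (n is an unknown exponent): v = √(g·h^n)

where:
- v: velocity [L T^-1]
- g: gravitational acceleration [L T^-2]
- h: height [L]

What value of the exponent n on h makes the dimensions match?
n = 1

v has dimensions [L T^-1]; h has dimensions [L].
With n = 1: √(g·h^1) has dimensions [L T^-1], matching the LHS ✓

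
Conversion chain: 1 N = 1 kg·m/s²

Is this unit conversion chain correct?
The chain is correct (no errors).

Correct: Newton is defined as kg·m/s²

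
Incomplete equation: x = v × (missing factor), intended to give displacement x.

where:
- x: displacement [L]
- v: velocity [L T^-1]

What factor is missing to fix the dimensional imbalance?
t (time), dimensions [T]

x has dimensions [L] and v has dimensions [L T^-1].
The missing factor must have dimensions [L] / [L T^-1] = [T], i.e. time (t).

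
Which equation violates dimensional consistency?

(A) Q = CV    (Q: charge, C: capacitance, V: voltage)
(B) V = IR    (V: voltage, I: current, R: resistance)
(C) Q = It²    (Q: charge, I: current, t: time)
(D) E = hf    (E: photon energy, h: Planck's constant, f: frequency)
(C) Q = It²

The equation (C) Q = It² is dimensionally incorrect.

LHS (Q): [I T]
RHS (It²): [I T^2] ✗

The dimensions do not match. The other three equations balance.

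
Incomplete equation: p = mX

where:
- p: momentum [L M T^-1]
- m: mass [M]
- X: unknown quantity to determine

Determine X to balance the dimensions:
X = v (velocity), dimensions [L T^-1]

p has dimensions [L M T^-1]; the rest of the RHS (m) has dimensions [M].
So X must have dimensions [L T^-1] — X = v (velocity).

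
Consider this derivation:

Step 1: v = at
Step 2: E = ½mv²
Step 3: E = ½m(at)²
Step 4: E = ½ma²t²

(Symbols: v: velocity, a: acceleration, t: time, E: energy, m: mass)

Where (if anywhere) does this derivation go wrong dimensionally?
No step introduces an error — all steps are dimensionally consistent.

Step 1: v = at → LHS [L T^-1], RHS [L T^-1] ✓
Step 2: E = ½mv² → LHS [L^2 M T^-2], RHS [L^2 M T^-2] ✓
Step 3: E = ½m(at)² → LHS [L^2 M T^-2], RHS [L^2 M T^-2] ✓
Step 4: E = ½ma²t² → LHS [L^2 M T^-2], RHS [L^2 M T^-2] ✓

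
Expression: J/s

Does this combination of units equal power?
Yes

The expression J/s has dimensions [L^2 M T^-3], which is exactly power [L^2 M T^-3].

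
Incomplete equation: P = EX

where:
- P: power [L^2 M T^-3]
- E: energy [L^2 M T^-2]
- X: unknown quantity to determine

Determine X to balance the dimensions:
X = f (inverse time / frequency (1/t)), dimensions [T^-1]

P has dimensions [L^2 M T^-3]; the rest of the RHS (E) has dimensions [L^2 M T^-2].
So X must have dimensions [T^-1] — X = f (inverse time / frequency (1/t)).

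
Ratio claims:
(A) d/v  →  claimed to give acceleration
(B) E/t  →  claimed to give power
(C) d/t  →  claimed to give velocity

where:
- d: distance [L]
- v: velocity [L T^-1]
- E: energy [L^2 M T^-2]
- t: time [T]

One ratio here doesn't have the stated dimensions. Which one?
(A) d/v does not give acceleration

(A) d/v: [T] ≠ acceleration [L T^-2] ✗
(B) E/t: [L^2 M T^-3] = power [L^2 M T^-3] ✓
(C) d/t: [L T^-1] = velocity [L T^-1] ✓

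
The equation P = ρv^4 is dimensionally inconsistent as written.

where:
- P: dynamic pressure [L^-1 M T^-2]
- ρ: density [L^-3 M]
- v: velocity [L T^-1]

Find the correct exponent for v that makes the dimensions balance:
The exponent of v should be 2: P = ρv^2

The LHS P has dimensions [L^-1 M T^-2]; v has dimensions [L T^-1].
As written, the RHS ρv^4 (exponent 4 on v) has dimensions [L M T^-4], which does not match.
With exponent 2, the RHS ρv^2 has dimensions [L^-1 M T^-2], matching the LHS.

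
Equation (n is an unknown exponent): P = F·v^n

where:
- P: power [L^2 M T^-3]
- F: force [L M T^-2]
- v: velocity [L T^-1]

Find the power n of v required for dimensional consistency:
n = 1

P has dimensions [L^2 M T^-3]; v has dimensions [L T^-1].
The rest of the RHS has dimensions [L M T^-2], so v^n must supply [L T^-1].
With n = 1: F·v^1 has dimensions [L^2 M T^-3], matching the LHS ✓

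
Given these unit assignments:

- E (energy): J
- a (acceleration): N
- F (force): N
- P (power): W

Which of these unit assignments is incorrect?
a

The variable a (acceleration) should have units m/s², not N.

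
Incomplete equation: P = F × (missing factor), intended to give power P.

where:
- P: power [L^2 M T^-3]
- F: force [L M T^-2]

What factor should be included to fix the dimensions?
v (velocity), dimensions [L T^-1]

P has dimensions [L^2 M T^-3] and F has dimensions [L M T^-2].
The missing factor must have dimensions [L^2 M T^-3] / [L M T^-2] = [L T^-1], i.e. velocity (v).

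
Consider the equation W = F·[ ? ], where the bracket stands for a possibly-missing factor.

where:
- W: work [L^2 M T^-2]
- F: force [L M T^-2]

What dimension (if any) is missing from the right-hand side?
[L] — length (e.g. a distance d)

W has dimensions [L^2 M T^-2]; F has dimensions [L M T^-2].
The bracketed factor must supply [L^2 M T^-2] / [L M T^-2] = [L].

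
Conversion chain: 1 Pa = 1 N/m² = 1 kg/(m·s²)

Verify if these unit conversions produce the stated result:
The chain is correct (no errors).

Correct: Pascal is Newton per square meter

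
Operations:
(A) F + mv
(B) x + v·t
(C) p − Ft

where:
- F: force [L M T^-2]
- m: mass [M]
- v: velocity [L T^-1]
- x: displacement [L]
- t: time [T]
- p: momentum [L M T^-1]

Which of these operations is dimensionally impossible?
(A) F + mv

(A) F + mv: F [L M T^-2] and mv [L M T^-1] — different dimensions cannot be added/subtracted ✗
(B) x + v·t: x [L] and v·t [L] — same dimensions ✓
(C) p − Ft: p [L M T^-1] and Ft [L M T^-1] — same dimensions ✓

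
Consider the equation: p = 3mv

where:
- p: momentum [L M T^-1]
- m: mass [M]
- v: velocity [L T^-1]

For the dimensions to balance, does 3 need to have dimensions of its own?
No

p has dimensions [L M T^-1] and mv already has dimensions [L M T^-1], so the equation balances without 3 contributing any dimensions. 3 is a pure (dimensionless) number; changing or removing it would not affect dimensional consistency.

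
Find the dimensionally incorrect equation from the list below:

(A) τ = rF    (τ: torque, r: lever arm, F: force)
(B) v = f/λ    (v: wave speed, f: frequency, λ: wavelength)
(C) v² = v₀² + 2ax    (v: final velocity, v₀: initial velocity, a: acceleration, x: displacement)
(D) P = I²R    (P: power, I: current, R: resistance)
(B) v = f/λ

The equation (B) v = f/λ is dimensionally incorrect.

LHS (v): [L T^-1]
RHS (f/λ): [L^-1 T^-1] ✗

The dimensions do not match. The other three equations balance.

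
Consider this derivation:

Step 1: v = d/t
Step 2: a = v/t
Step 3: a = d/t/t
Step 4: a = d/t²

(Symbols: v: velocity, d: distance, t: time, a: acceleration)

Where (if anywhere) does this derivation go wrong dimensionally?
No step introduces an error — all steps are dimensionally consistent.

Step 1: v = d/t → LHS [L T^-1], RHS [L T^-1] ✓
Step 2: a = v/t → LHS [L T^-2], RHS [L T^-2] ✓
Step 3: a = d/t/t → LHS [L T^-2], RHS [L T^-2] ✓
Step 4: a = d/t² → LHS [L T^-2], RHS [L T^-2] ✓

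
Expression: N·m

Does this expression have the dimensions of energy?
Yes

The expression N·m has dimensions [L^2 M T^-2], which is exactly energy [L^2 M T^-2].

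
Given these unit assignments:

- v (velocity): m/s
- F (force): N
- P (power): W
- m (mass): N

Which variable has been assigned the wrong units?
m

The variable m (mass) should have units kg, not N.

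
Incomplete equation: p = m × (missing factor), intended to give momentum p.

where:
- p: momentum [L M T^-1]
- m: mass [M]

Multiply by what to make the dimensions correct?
v (velocity), dimensions [L T^-1]

p has dimensions [L M T^-1] and m has dimensions [M].
The missing factor must have dimensions [L M T^-1] / [M] = [L T^-1], i.e. velocity (v).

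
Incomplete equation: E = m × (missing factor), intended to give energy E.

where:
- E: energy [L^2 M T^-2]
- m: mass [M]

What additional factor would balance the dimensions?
v² (velocity squared), dimensions [L^2 T^-2]

E has dimensions [L^2 M T^-2] and m has dimensions [M].
The missing factor must have dimensions [L^2 M T^-2] / [M] = [L^2 T^-2], i.e. velocity squared (v²).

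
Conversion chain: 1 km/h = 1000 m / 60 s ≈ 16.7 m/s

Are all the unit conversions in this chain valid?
The chain is incorrect (it contains an error).

Incorrect: 1 h = 3600 s, not 60 s (1 km/h ≈ 0.278 m/s)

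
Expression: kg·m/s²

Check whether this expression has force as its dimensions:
Yes

The expression kg·m/s² has dimensions [L M T^-2], which is exactly force [L M T^-2].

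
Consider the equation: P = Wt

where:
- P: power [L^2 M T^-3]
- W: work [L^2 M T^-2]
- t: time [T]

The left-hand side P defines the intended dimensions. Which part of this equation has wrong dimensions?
The right-hand side term Wt

P has dimensions [L^2 M T^-3], but Wt has dimensions [L^2 M T^-1], so the term Wt is dimensionally wrong for P.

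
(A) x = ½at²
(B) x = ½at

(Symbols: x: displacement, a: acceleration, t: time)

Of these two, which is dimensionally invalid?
(B)

(A) x = ½at²: LHS [L], RHS [L] ✓
(B) x = ½at: LHS [L], RHS [L T^-1] ✗

Expression (B) x = ½at is dimensionally incorrect.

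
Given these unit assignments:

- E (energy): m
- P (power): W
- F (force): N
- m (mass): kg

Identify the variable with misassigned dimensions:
E

The variable E (energy) should have units J, not m.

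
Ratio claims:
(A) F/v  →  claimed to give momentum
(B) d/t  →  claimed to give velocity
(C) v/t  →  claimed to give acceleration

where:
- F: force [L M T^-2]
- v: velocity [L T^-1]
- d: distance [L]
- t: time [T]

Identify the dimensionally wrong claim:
(A) F/v does not give momentum

(A) F/v: [M T^-1] ≠ momentum [L M T^-1] ✗
(B) d/t: [L T^-1] = velocity [L T^-1] ✓
(C) v/t: [L T^-2] = acceleration [L T^-2] ✓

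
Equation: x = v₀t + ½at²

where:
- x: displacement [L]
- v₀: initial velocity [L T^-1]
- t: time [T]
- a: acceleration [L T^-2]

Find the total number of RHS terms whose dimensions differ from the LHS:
0

LHS x: [L]
- v₀t: [L] ✓
- ½at²: [L] ✓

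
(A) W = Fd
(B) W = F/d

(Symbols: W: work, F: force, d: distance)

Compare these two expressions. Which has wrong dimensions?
(B)

(A) W = Fd: LHS [L^2 M T^-2], RHS [L^2 M T^-2] ✓
(B) W = F/d: LHS [L^2 M T^-2], RHS [M T^-2] ✗

Expression (B) W = F/d is dimensionally incorrect.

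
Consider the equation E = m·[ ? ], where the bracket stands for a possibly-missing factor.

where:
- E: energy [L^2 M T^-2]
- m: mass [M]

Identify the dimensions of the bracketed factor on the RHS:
[L^2 T^-2] — velocity squared (e.g. v²)

E has dimensions [L^2 M T^-2]; m has dimensions [M].
The bracketed factor must supply [L^2 M T^-2] / [M] = [L^2 T^-2].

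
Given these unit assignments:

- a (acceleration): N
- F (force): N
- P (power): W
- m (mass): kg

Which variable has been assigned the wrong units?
a

The variable a (acceleration) should have units m/s², not N.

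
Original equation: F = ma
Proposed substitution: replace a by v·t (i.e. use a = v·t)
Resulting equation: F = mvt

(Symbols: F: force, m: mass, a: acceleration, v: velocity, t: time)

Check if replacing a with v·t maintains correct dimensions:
No

[a] = [L T^-2] and [v·t] = [L]. These differ, so the substitution replaces a quantity by one of different dimensions and the result F = mvt has LHS [L M T^-2] vs RHS [L M] — inconsistent.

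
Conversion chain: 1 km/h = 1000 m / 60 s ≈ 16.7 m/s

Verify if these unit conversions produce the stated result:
The chain is incorrect (it contains an error).

Incorrect: 1 h = 3600 s, not 60 s (1 km/h ≈ 0.278 m/s)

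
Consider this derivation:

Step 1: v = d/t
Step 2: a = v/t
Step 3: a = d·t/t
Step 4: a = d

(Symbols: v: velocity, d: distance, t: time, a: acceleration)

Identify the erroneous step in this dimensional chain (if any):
Step 3

Step 1: v = d/t → LHS [L T^-1], RHS [L T^-1] ✓
Step 2: a = v/t → LHS [L T^-2], RHS [L T^-2] ✓
Step 3: a = d·t/t → LHS [L T^-2], RHS [L] ✗

The first dimensional inconsistency appears in step 3: a = d·t/t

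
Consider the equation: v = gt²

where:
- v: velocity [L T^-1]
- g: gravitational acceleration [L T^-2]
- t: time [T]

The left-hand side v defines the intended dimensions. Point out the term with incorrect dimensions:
The right-hand side term gt²

v has dimensions [L T^-1], but gt² has dimensions [L], so the term gt² is dimensionally wrong for v.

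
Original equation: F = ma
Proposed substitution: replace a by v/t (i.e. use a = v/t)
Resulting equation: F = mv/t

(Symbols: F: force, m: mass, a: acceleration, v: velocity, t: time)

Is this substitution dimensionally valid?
Yes

[a] = [L T^-2] and [v/t] = [L T^-2]. These match, so the substitution replaces a quantity by one of the same dimensions and the result F = mv/t has LHS [L M T^-2] vs RHS [L M T^-2] — still consistent.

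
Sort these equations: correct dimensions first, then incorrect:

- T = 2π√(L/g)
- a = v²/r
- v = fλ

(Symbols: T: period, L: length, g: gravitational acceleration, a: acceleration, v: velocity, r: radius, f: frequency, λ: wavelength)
Dimensionally correct: T = 2π√(L/g), a = v²/r, v = fλ
Dimensionally incorrect: none
Ordered (correct first, then incorrect): T = 2π√(L/g), a = v²/r, v = fλ

- T = 2π√(L/g): LHS [T], RHS [T] → correct ✓
- a = v²/r: LHS [L T^-2], RHS [L T^-2] → correct ✓
- v = fλ: LHS [L T^-1], RHS [L T^-1] → correct ✓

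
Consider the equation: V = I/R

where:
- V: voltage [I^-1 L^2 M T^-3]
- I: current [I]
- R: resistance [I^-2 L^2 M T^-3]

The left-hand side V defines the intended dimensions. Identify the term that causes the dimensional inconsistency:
The right-hand side term I/R

V has dimensions [I^-1 L^2 M T^-3], but I/R has dimensions [I^3 L^-2 M^-1 T^3], so the term I/R is dimensionally wrong for V.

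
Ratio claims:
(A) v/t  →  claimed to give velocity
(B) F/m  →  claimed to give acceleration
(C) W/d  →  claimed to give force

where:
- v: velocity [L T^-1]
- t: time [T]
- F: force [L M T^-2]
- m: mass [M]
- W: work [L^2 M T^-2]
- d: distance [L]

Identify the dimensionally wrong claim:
(A) v/t does not give velocity

(A) v/t: [L T^-2] ≠ velocity [L T^-1] ✗
(B) F/m: [L T^-2] = acceleration [L T^-2] ✓
(C) W/d: [L M T^-2] = force [L M T^-2] ✓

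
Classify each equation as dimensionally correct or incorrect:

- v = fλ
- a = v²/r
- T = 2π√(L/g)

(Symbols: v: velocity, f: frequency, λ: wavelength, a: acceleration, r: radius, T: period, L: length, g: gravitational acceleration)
Dimensionally correct: v = fλ, a = v²/r, T = 2π√(L/g)
Dimensionally incorrect: none
Ordered (correct first, then incorrect): v = fλ, a = v²/r, T = 2π√(L/g)

- v = fλ: LHS [L T^-1], RHS [L T^-1] → correct ✓
- a = v²/r: LHS [L T^-2], RHS [L T^-2] → correct ✓
- T = 2π√(L/g): LHS [T], RHS [T] → correct ✓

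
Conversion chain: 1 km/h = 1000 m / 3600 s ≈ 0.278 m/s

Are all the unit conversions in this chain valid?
The chain is correct (no errors).

Correct: 1 km = 1000 m, 1 h = 3600 s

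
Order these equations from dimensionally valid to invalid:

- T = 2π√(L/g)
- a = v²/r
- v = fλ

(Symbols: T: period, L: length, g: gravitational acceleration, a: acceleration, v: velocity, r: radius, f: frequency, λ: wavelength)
Dimensionally correct: T = 2π√(L/g), a = v²/r, v = fλ
Dimensionally incorrect: none
Ordered (correct first, then incorrect): T = 2π√(L/g), a = v²/r, v = fλ

- T = 2π√(L/g): LHS [T], RHS [T] → correct ✓
- a = v²/r: LHS [L T^-2], RHS [L T^-2] → correct ✓
- v = fλ: LHS [L T^-1], RHS [L T^-1] → correct ✓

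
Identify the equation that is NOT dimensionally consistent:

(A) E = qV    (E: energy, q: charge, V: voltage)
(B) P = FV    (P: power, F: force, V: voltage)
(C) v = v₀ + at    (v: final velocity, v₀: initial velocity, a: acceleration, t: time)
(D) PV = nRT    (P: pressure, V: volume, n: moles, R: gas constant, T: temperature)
(B) P = FV

The equation (B) P = FV is dimensionally incorrect.

LHS (P): [L^2 M T^-3]
RHS (FV): [I^-1 L^3 M^2 T^-5] ✗

The dimensions do not match. The other three equations balance.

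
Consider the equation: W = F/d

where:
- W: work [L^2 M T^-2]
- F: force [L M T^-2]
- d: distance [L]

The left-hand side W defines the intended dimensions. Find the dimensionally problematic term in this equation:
The right-hand side term F/d

W has dimensions [L^2 M T^-2], but F/d has dimensions [M T^-2], so the term F/d is dimensionally wrong for W.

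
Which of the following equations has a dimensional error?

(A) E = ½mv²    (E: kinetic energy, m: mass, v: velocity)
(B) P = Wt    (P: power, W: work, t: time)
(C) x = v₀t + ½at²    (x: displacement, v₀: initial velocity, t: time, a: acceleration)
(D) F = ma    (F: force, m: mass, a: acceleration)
(B) P = Wt

The equation (B) P = Wt is dimensionally incorrect.

LHS (P): [L^2 M T^-3]
RHS (Wt): [L^2 M T^-1] ✗

The dimensions do not match. The other three equations balance.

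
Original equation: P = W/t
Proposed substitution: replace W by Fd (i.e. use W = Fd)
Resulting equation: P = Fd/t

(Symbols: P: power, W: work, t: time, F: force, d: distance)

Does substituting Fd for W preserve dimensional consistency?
Yes

[W] = [L^2 M T^-2] and [Fd] = [L^2 M T^-2]. These match, so the substitution replaces a quantity by one of the same dimensions and the result P = Fd/t has LHS [L^2 M T^-3] vs RHS [L^2 M T^-3] — still consistent.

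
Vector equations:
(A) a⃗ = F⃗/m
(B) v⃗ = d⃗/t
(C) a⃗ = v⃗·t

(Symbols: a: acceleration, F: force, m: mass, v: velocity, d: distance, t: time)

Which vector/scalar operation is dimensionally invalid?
(C) a⃗ = v⃗·t

(A) a⃗ = F⃗/m: LHS [L T^-2], RHS [L T^-2] ✓ — force (vector) divided by mass (scalar)
(B) v⃗ = d⃗/t: LHS [L T^-1], RHS [L T^-1] ✓ — displacement (vector) divided by time (scalar)
(C) a⃗ = v⃗·t: LHS [L T^-2], RHS [L] ✗ — acceleration is velocity per time; should be v⃗/t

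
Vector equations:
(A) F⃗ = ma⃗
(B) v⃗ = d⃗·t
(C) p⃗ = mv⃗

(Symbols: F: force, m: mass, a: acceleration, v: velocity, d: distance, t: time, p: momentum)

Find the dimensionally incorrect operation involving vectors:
(B) v⃗ = d⃗·t

(A) F⃗ = ma⃗: LHS [L M T^-2], RHS [L M T^-2] ✓ — Force and acceleration are vectors, mass is a scalar
(B) v⃗ = d⃗·t: LHS [L T^-1], RHS [L T] ✗ — velocity is displacement per time; should be d⃗/t
(C) p⃗ = mv⃗: LHS [L M T^-1], RHS [L M T^-1] ✓ — mass (scalar) times velocity (vector)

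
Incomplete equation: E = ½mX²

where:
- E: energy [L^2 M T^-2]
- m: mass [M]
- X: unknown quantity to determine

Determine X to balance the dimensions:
X = v (velocity), dimensions [L T^-1]

E has dimensions [L^2 M T^-2]; the rest of the RHS (½m) has dimensions [M].
So X² must have dimensions [L^2 T^-2], i.e. X has dimensions [L T^-1] — X = v (velocity).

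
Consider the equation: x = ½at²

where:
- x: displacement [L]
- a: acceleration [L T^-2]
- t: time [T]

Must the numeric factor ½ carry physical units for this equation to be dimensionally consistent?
No

x has dimensions [L] and at² already has dimensions [L], so the equation balances without ½ contributing any dimensions. ½ is a pure (dimensionless) number; changing or removing it would not affect dimensional consistency.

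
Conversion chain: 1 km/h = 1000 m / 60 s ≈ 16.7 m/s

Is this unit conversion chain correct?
The chain is incorrect (it contains an error).

Incorrect: 1 h = 3600 s, not 60 s (1 km/h ≈ 0.278 m/s)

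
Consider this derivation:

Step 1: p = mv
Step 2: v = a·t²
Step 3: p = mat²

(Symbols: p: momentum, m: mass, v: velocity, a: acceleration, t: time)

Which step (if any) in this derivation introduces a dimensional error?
Step 2

Step 1: p = mv → LHS [L M T^-1], RHS [L M T^-1] ✓
Step 2: v = a·t² → LHS [L T^-1], RHS [L] ✗

The first dimensional inconsistency appears in step 2: v = a·t²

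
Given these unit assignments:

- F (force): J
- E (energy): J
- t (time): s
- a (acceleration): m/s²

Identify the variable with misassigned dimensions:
F

The variable F (force) should have units N, not J.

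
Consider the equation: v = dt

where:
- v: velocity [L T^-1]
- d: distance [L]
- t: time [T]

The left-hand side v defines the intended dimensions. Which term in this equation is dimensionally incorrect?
The right-hand side term dt

v has dimensions [L T^-1], but dt has dimensions [L T], so the term dt is dimensionally wrong for v.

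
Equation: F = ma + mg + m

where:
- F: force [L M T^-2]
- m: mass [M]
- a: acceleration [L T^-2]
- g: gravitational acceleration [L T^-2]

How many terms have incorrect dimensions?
1

LHS F: [L M T^-2]
- ma: [L M T^-2] ✓
- mg: [L M T^-2] ✓
- m: [M] ✗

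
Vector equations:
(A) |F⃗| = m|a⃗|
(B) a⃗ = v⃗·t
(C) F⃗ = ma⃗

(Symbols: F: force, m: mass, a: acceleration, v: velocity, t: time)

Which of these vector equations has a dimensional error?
(B) a⃗ = v⃗·t

(A) |F⃗| = m|a⃗|: LHS [L M T^-2], RHS [L M T^-2] ✓ — magnitudes of vectors are scalars
(B) a⃗ = v⃗·t: LHS [L T^-2], RHS [L] ✗ — acceleration is velocity per time; should be v⃗/t
(C) F⃗ = ma⃗: LHS [L M T^-2], RHS [L M T^-2] ✓ — Force and acceleration are vectors, mass is a scalar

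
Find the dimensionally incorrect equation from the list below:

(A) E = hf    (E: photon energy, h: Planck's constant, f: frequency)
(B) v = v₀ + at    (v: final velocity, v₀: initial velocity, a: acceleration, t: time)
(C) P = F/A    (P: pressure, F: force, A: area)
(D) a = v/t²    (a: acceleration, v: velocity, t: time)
(D) a = v/t²

The equation (D) a = v/t² is dimensionally incorrect.

LHS (a): [L T^-2]
RHS (v/t²): [L T^-3] ✗

The dimensions do not match. The other three equations balance.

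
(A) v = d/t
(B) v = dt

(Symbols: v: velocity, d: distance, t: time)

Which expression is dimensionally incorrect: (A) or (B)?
(B)

(A) v = d/t: LHS [L T^-1], RHS [L T^-1] ✓
(B) v = dt: LHS [L T^-1], RHS [L T] ✗

Expression (B) v = dt is dimensionally incorrect.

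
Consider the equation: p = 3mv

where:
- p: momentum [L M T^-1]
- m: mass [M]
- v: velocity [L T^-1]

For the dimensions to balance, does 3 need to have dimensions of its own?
No

p has dimensions [L M T^-1] and mv already has dimensions [L M T^-1], so the equation balances without 3 contributing any dimensions. 3 is a pure (dimensionless) number; changing or removing it would not affect dimensional consistency.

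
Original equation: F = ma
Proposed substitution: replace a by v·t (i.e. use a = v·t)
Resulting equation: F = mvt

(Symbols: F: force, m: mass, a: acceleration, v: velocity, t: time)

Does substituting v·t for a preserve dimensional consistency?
No

[a] = [L T^-2] and [v·t] = [L]. These differ, so the substitution replaces a quantity by one of different dimensions and the result F = mvt has LHS [L M T^-2] vs RHS [L M] — inconsistent.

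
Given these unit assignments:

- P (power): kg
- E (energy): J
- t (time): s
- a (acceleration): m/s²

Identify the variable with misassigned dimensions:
P

The variable P (power) should have units W, not kg.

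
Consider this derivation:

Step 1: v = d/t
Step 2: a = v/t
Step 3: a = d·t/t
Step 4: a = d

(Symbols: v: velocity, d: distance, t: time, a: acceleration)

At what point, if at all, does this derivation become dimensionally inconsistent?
Step 3

Step 1: v = d/t → LHS [L T^-1], RHS [L T^-1] ✓
Step 2: a = v/t → LHS [L T^-2], RHS [L T^-2] ✓
Step 3: a = d·t/t → LHS [L T^-2], RHS [L] ✗

The first dimensional inconsistency appears in step 3: a = d·t/t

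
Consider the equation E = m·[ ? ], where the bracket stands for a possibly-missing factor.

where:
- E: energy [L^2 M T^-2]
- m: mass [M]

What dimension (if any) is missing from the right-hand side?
[L^2 T^-2] — velocity squared (e.g. v²)

E has dimensions [L^2 M T^-2]; m has dimensions [M].
The bracketed factor must supply [L^2 M T^-2] / [M] = [L^2 T^-2].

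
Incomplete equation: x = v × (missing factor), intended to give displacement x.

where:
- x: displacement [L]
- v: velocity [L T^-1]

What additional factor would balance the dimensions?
t (time), dimensions [T]

x has dimensions [L] and v has dimensions [L T^-1].
The missing factor must have dimensions [L] / [L T^-1] = [T], i.e. time (t).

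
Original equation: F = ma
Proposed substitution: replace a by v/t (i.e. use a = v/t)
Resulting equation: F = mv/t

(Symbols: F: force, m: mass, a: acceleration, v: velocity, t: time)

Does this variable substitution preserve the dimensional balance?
Yes

[a] = [L T^-2] and [v/t] = [L T^-2]. These match, so the substitution replaces a quantity by one of the same dimensions and the result F = mv/t has LHS [L M T^-2] vs RHS [L M T^-2] — still consistent.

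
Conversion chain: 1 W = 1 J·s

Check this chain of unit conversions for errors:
The chain is incorrect (it contains an error).

Incorrect: Watt is J/s, not J·s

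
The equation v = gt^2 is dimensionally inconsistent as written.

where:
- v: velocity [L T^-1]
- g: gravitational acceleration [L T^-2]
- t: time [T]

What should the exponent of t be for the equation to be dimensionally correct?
The exponent of t should be 1: v = gt

The LHS v has dimensions [L T^-1]; t has dimensions [T].
As written, the RHS gt^2 (exponent 2 on t) has dimensions [L], which does not match.
With exponent 1, the RHS gt has dimensions [L T^-1], matching the LHS.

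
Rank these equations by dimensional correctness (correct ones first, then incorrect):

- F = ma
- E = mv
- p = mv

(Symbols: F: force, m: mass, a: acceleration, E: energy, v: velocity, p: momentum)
Dimensionally correct: F = ma, p = mv
Dimensionally incorrect: E = mv
Ordered (correct first, then incorrect): F = ma, p = mv, E = mv

- F = ma: LHS [L M T^-2], RHS [L M T^-2] → correct ✓
- E = mv: LHS [L^2 M T^-2], RHS [L M T^-1] → incorrect ✗
- p = mv: LHS [L M T^-1], RHS [L M T^-1] → correct ✓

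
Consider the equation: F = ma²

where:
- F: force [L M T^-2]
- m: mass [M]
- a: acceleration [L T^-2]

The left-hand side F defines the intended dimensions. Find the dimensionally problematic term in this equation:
The right-hand side term ma²

F has dimensions [L M T^-2], but ma² has dimensions [L^2 M T^-4], so the term ma² is dimensionally wrong for F.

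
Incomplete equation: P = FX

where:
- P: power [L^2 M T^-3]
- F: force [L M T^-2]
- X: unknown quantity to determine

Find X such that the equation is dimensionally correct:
X = v (velocity), dimensions [L T^-1]

P has dimensions [L^2 M T^-3]; the rest of the RHS (F) has dimensions [L M T^-2].
So X must have dimensions [L T^-1] — X = v (velocity).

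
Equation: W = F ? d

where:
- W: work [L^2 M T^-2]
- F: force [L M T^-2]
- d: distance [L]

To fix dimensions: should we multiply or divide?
multiplication (×): W = F × d

W [L^2 M T^-2]; F [L M T^-2]; d [L].
F × d → [L^2 M T^-2] ✓
F ÷ d → [M T^-2] ✗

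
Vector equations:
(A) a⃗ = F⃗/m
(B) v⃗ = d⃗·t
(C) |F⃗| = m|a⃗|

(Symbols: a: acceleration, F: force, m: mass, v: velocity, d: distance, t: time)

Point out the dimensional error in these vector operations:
(B) v⃗ = d⃗·t

(A) a⃗ = F⃗/m: LHS [L T^-2], RHS [L T^-2] ✓ — force (vector) divided by mass (scalar)
(B) v⃗ = d⃗·t: LHS [L T^-1], RHS [L T] ✗ — velocity is displacement per time; should be d⃗/t
(C) |F⃗| = m|a⃗|: LHS [L M T^-2], RHS [L M T^-2] ✓ — magnitudes of vectors are scalars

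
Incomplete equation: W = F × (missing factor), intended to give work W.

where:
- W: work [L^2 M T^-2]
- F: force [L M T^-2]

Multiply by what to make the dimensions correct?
d (distance), dimensions [L]

W has dimensions [L^2 M T^-2] and F has dimensions [L M T^-2].
The missing factor must have dimensions [L^2 M T^-2] / [L M T^-2] = [L], i.e. distance (d).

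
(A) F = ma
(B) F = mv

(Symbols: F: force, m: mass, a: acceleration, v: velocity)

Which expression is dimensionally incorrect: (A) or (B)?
(B)

(A) F = ma: LHS [L M T^-2], RHS [L M T^-2] ✓
(B) F = mv: LHS [L M T^-2], RHS [L M T^-1] ✗

Expression (B) F = mv is dimensionally incorrect.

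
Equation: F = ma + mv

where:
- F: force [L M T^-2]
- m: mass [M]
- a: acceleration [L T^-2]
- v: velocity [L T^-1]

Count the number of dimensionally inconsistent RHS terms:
1

LHS F: [L M T^-2]
- ma: [L M T^-2] ✓
- mv: [L M T^-1] ✗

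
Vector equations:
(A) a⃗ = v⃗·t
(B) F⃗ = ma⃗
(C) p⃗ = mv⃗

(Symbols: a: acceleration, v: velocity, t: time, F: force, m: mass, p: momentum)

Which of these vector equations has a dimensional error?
(A) a⃗ = v⃗·t

(A) a⃗ = v⃗·t: LHS [L T^-2], RHS [L] ✗ — acceleration is velocity per time; should be v⃗/t
(B) F⃗ = ma⃗: LHS [L M T^-2], RHS [L M T^-2] ✓ — Force and acceleration are vectors, mass is a scalar
(C) p⃗ = mv⃗: LHS [L M T^-1], RHS [L M T^-1] ✓ — mass (scalar) times velocity (vector)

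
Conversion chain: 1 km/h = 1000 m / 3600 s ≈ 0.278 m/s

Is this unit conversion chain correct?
The chain is correct (no errors).

Correct: 1 km = 1000 m, 1 h = 3600 s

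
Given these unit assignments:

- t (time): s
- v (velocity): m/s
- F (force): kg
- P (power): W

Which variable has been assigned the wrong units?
F

The variable F (force) should have units N, not kg.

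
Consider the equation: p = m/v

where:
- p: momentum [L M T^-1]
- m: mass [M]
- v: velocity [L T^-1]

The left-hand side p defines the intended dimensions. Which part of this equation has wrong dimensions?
The right-hand side term m/v

p has dimensions [L M T^-1], but m/v has dimensions [L^-1 M T], so the term m/v is dimensionally wrong for p.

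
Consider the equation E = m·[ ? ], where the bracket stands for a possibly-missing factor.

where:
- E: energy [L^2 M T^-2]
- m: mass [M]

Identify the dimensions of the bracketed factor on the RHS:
[L^2 T^-2] — velocity squared (e.g. v²)

E has dimensions [L^2 M T^-2]; m has dimensions [M].
The bracketed factor must supply [L^2 M T^-2] / [M] = [L^2 T^-2].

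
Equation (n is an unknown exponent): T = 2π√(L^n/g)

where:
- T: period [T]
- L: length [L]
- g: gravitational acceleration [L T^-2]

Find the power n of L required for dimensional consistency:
n = 1

T has dimensions [T]; L has dimensions [L].
With n = 1: 2π√(L^1/g) has dimensions [T], matching the LHS ✓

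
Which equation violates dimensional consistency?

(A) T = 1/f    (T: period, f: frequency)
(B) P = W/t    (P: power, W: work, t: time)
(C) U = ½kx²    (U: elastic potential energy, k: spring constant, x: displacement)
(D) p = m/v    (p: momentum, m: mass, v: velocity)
(D) p = m/v

The equation (D) p = m/v is dimensionally incorrect.

LHS (p): [L M T^-1]
RHS (m/v): [L^-1 M T] ✗

The dimensions do not match. The other three equations balance.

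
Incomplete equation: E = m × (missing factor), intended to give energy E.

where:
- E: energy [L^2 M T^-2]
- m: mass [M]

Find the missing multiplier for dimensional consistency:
v² (velocity squared), dimensions [L^2 T^-2]

E has dimensions [L^2 M T^-2] and m has dimensions [M].
The missing factor must have dimensions [L^2 M T^-2] / [M] = [L^2 T^-2], i.e. velocity squared (v²).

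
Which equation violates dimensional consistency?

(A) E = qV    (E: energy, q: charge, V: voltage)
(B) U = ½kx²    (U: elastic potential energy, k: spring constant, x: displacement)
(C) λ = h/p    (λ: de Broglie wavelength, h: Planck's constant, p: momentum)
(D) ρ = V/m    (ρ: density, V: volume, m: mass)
(D) ρ = V/m

The equation (D) ρ = V/m is dimensionally incorrect.

LHS (ρ): [L^-3 M]
RHS (V/m): [L^3 M^-1] ✗

The dimensions do not match. The other three equations balance.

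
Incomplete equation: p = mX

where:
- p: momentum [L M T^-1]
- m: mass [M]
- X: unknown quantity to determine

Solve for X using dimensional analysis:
X = v (velocity), dimensions [L T^-1]

p has dimensions [L M T^-1]; the rest of the RHS (m) has dimensions [M].
So X must have dimensions [L T^-1] — X = v (velocity).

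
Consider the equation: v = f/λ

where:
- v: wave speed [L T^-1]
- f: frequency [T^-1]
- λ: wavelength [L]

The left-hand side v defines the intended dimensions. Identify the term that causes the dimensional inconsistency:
The right-hand side term f/λ

v has dimensions [L T^-1], but f/λ has dimensions [L^-1 T^-1], so the term f/λ is dimensionally wrong for v.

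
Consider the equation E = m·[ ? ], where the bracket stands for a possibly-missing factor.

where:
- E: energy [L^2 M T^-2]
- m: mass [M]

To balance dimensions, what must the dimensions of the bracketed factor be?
[L^2 T^-2] — velocity squared (e.g. v²)

E has dimensions [L^2 M T^-2]; m has dimensions [M].
The bracketed factor must supply [L^2 M T^-2] / [M] = [L^2 T^-2].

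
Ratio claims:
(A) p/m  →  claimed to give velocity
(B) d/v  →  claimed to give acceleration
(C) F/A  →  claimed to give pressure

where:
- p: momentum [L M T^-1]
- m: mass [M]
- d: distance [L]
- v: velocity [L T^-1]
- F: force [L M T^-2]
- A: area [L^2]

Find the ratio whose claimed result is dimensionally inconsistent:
(B) d/v does not give acceleration

(A) p/m: [L T^-1] = velocity [L T^-1] ✓
(B) d/v: [T] ≠ acceleration [L T^-2] ✗
(C) F/A: [L^-1 M T^-2] = pressure [L^-1 M T^-2] ✓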